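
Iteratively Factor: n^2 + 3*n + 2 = (n + 1)*(n + 2)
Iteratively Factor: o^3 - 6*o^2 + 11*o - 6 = (o - 3)*(o^2 - 3*o + 2) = (o - 3)*(o - 1)*(o - 2)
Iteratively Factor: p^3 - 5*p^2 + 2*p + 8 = (p - 2)*(p^2 - 3*p - 4) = (p - 2)*(p + 1)*(p - 4)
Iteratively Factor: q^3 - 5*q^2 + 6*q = (q - 3)*(q^2 - 2*q) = (q - 3)*(q - 2)*(q)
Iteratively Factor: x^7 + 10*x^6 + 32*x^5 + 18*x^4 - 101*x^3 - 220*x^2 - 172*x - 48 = (x + 2)*(x^6 + 8*x^5 + 16*x^4 - 14*x^3 - 73*x^2 - 74*x - 24) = (x + 1)*(x + 2)*(x^5 + 7*x^4 + 9*x^3 - 23*x^2 - 50*x - 24) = (x + 1)^2*(x + 2)*(x^4 + 6*x^3 + 3*x^2 - 26*x - 24) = (x + 1)^3*(x + 2)*(x^3 + 5*x^2 - 2*x - 24) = (x - 2)*(x + 1)^3*(x + 2)*(x^2 + 7*x + 12) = (x - 2)*(x + 1)^3*(x + 2)*(x + 4)*(x + 3)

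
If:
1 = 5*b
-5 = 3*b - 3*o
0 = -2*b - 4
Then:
No Solution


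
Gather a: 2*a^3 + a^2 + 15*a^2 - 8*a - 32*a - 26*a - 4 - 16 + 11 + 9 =2*a^3 + 16*a^2 - 66*a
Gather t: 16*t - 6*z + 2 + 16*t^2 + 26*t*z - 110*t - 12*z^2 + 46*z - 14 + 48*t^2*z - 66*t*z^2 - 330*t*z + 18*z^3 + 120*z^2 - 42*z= t^2*(48*z + 16) + t*(-66*z^2 - 304*z - 94) + 18*z^3 + 108*z^2 - 2*z - 12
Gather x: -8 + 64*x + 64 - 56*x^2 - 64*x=56 - 56*x^2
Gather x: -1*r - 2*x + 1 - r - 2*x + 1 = -2*r - 4*x + 2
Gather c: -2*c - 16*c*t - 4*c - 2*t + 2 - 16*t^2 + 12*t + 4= c*(-16*t - 6) - 16*t^2 + 10*t + 6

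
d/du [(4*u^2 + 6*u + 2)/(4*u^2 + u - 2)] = 2*(-10*u^2 - 16*u - 7)/(16*u^4 + 8*u^3 - 15*u^2 - 4*u + 4)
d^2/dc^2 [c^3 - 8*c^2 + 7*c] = 6*c - 16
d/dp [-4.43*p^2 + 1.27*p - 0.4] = 1.27 - 8.86*p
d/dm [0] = 0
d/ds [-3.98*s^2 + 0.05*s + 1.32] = 0.05 - 7.96*s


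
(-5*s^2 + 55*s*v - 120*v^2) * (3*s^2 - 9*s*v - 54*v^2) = -15*s^4 + 210*s^3*v - 585*s^2*v^2 - 1890*s*v^3 + 6480*v^4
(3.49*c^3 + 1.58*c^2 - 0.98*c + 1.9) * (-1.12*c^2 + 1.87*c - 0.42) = -3.9088*c^5 + 4.7567*c^4 + 2.5864*c^3 - 4.6242*c^2 + 3.9646*c - 0.798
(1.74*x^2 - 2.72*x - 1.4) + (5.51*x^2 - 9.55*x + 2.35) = 7.25*x^2 - 12.27*x + 0.95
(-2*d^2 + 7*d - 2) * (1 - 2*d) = 4*d^3 - 16*d^2 + 11*d - 2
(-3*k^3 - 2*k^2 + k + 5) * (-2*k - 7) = 6*k^4 + 25*k^3 + 12*k^2 - 17*k - 35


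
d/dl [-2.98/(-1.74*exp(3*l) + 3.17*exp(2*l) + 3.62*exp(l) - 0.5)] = (-15.5556*exp(2*l) + 18.8932*exp(l) + 10.7876)*exp(l)/(1.74*exp(3*l) - 3.17*exp(2*l) - 3.62*exp(l) + 0.5)^2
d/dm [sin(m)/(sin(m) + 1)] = cos(m)/(sin(m) + 1)^2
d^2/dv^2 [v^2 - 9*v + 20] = 2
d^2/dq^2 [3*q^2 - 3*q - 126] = 6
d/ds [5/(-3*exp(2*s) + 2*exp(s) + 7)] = (30*exp(s) - 10)*exp(s)/(-3*exp(2*s) + 2*exp(s) + 7)^2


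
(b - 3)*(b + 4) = b^2 + b - 12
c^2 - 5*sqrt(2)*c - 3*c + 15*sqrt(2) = (c - 3)*(c - 5*sqrt(2))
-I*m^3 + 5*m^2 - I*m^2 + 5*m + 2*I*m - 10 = (m + 2)*(m + 5*I)*(-I*m + I)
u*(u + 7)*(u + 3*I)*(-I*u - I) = -I*u^4 + 3*u^3 - 8*I*u^3 + 24*u^2 - 7*I*u^2 + 21*u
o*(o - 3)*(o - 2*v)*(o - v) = o^4 - 3*o^3*v - 3*o^3 + 2*o^2*v^2 + 9*o^2*v - 6*o*v^2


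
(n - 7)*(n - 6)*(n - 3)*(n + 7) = n^4 - 9*n^3 - 31*n^2 + 441*n - 882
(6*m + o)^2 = 36*m^2 + 12*m*o + o^2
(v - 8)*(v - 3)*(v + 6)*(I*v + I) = I*v^4 - 4*I*v^3 - 47*I*v^2 + 102*I*v + 144*I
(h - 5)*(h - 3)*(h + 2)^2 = h^4 - 4*h^3 - 13*h^2 + 28*h + 60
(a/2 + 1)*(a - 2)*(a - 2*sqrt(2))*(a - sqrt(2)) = a^4/2 - 3*sqrt(2)*a^3/2 + 6*sqrt(2)*a - 8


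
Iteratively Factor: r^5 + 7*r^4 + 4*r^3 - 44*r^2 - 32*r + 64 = (r - 1)*(r^4 + 8*r^3 + 12*r^2 - 32*r - 64) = (r - 1)*(r + 4)*(r^3 + 4*r^2 - 4*r - 16) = (r - 1)*(r + 4)^2*(r^2 - 4) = (r - 2)*(r - 1)*(r + 4)^2*(r + 2)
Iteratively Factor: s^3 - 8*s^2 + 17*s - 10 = (s - 1)*(s^2 - 7*s + 10) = (s - 2)*(s - 1)*(s - 5)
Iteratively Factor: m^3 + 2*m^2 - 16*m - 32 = (m + 4)*(m^2 - 2*m - 8) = (m + 2)*(m + 4)*(m - 4)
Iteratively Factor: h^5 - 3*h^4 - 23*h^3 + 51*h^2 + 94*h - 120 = (h + 2)*(h^4 - 5*h^3 - 13*h^2 + 77*h - 60) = (h - 3)*(h + 2)*(h^3 - 2*h^2 - 19*h + 20) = (h - 5)*(h - 3)*(h + 2)*(h^2 + 3*h - 4) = (h - 5)*(h - 3)*(h - 1)*(h + 2)*(h + 4)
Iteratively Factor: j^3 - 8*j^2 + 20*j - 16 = (j - 4)*(j^2 - 4*j + 4) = (j - 4)*(j - 2)*(j - 2)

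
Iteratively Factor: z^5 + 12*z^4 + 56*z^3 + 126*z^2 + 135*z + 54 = (z + 2)*(z^4 + 10*z^3 + 36*z^2 + 54*z + 27) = (z + 2)*(z + 3)*(z^3 + 7*z^2 + 15*z + 9) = (z + 2)*(z + 3)^2*(z^2 + 4*z + 3) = (z + 2)*(z + 3)^3*(z + 1)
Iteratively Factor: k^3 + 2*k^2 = (k)*(k^2 + 2*k) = k*(k + 2)*(k)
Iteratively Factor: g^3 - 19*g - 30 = (g - 5)*(g^2 + 5*g + 6) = (g - 5)*(g + 3)*(g + 2)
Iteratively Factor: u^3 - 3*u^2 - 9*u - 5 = (u + 1)*(u^2 - 4*u - 5) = (u + 1)^2*(u - 5)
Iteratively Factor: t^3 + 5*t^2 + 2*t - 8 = (t - 1)*(t^2 + 6*t + 8) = (t - 1)*(t + 4)*(t + 2)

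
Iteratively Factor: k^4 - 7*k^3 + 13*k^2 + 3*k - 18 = (k - 3)*(k^3 - 4*k^2 + k + 6) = (k - 3)*(k + 1)*(k^2 - 5*k + 6) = (k - 3)^2*(k + 1)*(k - 2)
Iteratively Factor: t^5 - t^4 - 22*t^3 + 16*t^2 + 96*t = (t - 3)*(t^4 + 2*t^3 - 16*t^2 - 32*t) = t*(t - 3)*(t^3 + 2*t^2 - 16*t - 32) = t*(t - 3)*(t + 2)*(t^2 - 16) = t*(t - 4)*(t - 3)*(t + 2)*(t + 4)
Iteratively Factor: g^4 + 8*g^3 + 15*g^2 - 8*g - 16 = (g - 1)*(g^3 + 9*g^2 + 24*g + 16) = (g - 1)*(g + 4)*(g^2 + 5*g + 4) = (g - 1)*(g + 1)*(g + 4)*(g + 4)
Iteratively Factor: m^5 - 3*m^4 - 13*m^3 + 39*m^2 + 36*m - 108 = (m - 3)*(m^4 - 13*m^2 + 36) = (m - 3)*(m + 2)*(m^3 - 2*m^2 - 9*m + 18) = (m - 3)*(m + 2)*(m + 3)*(m^2 - 5*m + 6) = (m - 3)*(m - 2)*(m + 2)*(m + 3)*(m - 3)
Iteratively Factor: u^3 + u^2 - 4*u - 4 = (u - 2)*(u^2 + 3*u + 2) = (u - 2)*(u + 1)*(u + 2)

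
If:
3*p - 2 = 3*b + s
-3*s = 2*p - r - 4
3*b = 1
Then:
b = 1/3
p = s/3 + 1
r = 11*s/3 - 2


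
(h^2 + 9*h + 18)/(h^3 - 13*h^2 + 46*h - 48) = (h^2 + 9*h + 18)/(h^3 - 13*h^2 + 46*h - 48)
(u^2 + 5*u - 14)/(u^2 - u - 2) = (u + 7)/(u + 1)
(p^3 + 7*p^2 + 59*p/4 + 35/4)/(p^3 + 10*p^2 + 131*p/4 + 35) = (p + 1)/(p + 4)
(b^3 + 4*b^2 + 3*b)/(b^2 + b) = b + 3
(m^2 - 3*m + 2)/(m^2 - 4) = (m - 1)/(m + 2)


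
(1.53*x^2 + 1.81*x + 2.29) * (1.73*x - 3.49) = 2.6469*x^3 - 2.2084*x^2 - 2.3552*x - 7.9921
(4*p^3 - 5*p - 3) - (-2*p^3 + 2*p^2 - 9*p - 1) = 6*p^3 - 2*p^2 + 4*p - 2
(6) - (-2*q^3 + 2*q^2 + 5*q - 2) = 2*q^3 - 2*q^2 - 5*q + 8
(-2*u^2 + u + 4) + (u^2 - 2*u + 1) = -u^2 - u + 5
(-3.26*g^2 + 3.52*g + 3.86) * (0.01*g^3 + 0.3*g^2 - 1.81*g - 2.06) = -0.0326*g^5 - 0.9428*g^4 + 6.9952*g^3 + 1.5024*g^2 - 14.2378*g - 7.9516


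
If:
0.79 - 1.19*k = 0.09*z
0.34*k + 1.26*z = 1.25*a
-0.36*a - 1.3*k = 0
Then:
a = -3.38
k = 0.94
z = -3.61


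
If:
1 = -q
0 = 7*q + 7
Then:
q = -1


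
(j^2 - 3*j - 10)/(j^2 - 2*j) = (j^2 - 3*j - 10)/(j*(j - 2))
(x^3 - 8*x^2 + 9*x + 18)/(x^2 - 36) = (x^2 - 2*x - 3)/(x + 6)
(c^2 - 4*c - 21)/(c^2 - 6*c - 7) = (c + 3)/(c + 1)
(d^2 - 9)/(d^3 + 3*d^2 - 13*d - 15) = (d + 3)/(d^2 + 6*d + 5)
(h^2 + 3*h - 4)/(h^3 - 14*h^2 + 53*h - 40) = (h + 4)/(h^2 - 13*h + 40)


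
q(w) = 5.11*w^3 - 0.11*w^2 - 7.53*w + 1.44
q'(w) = 15.33*w^2 - 0.22*w - 7.53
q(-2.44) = -55.07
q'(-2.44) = 84.28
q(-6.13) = -1133.60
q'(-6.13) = 569.87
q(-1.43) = -2.96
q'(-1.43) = 24.13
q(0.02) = 1.29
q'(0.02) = -7.53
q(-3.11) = -129.92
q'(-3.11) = 141.43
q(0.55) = -1.88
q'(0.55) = -3.01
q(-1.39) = -2.03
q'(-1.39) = 22.39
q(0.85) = -1.90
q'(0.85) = 3.36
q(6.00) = 1056.06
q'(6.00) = 543.03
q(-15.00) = -17156.61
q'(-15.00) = 3445.02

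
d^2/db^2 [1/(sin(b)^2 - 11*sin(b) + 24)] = (-4*sin(b)^4 + 33*sin(b)^3 - 19*sin(b)^2 - 330*sin(b) + 194)/(sin(b)^2 - 11*sin(b) + 24)^3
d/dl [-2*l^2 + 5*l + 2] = 5 - 4*l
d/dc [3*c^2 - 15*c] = 6*c - 15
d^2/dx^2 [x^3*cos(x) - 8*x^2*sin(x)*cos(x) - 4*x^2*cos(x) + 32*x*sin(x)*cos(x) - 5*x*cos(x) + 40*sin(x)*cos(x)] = -x^3*cos(x) - 6*x^2*sin(x) + 16*x^2*sin(2*x) + 4*x^2*cos(x) + 16*x*sin(x) - 64*x*sin(2*x) + 11*x*cos(x) - 32*x*cos(2*x) + 10*sin(x) - 88*sin(2*x) - 8*cos(x) + 64*cos(2*x)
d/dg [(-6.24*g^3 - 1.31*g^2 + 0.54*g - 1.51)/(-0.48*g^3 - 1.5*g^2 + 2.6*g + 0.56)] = (8.7312*g^4 - 31.9296*g^3 - 15.2536*g^2 - 5.9972*g + 4.2284)/(0.2304*g^6 + 1.44*g^5 - 0.246*g^4 - 8.3376*g^3 + 5.08*g^2 + 2.912*g + 0.3136)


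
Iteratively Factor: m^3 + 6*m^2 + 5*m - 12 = (m - 1)*(m^2 + 7*m + 12) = (m - 1)*(m + 3)*(m + 4)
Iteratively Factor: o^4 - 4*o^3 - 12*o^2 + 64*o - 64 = (o + 4)*(o^3 - 8*o^2 + 20*o - 16) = (o - 4)*(o + 4)*(o^2 - 4*o + 4) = (o - 4)*(o - 2)*(o + 4)*(o - 2)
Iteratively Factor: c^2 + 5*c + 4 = (c + 4)*(c + 1)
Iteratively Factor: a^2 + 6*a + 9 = (a + 3)*(a + 3)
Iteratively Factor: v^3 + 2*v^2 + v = (v + 1)*(v^2 + v) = v*(v + 1)*(v + 1)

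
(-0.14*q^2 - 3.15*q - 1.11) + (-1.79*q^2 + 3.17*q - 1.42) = -1.93*q^2 + 0.02*q - 2.53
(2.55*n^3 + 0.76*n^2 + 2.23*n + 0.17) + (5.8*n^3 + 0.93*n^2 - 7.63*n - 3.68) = 8.35*n^3 + 1.69*n^2 - 5.4*n - 3.51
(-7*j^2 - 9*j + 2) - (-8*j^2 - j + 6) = j^2 - 8*j - 4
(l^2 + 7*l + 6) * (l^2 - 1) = l^4 + 7*l^3 + 5*l^2 - 7*l - 6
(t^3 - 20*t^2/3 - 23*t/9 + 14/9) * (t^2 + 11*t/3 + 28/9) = t^5 - 3*t^4 - 215*t^3/9 - 257*t^2/9 - 182*t/81 + 392/81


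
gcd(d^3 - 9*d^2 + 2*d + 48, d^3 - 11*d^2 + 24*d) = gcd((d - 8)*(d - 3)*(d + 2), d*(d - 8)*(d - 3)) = d^2 - 11*d + 24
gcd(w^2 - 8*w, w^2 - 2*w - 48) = w - 8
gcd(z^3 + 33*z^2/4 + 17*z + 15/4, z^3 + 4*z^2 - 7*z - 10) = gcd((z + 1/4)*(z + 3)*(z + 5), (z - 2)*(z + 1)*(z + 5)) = z + 5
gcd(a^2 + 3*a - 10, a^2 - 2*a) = a - 2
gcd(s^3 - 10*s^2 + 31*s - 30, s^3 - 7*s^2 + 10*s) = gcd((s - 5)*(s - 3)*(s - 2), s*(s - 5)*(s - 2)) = s^2 - 7*s + 10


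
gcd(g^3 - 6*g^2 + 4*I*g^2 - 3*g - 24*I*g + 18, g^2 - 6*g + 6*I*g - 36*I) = g - 6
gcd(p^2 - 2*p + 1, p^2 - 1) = p - 1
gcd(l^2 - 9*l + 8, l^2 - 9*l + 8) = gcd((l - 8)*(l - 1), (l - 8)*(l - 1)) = l^2 - 9*l + 8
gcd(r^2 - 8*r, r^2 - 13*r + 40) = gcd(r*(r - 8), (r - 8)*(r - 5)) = r - 8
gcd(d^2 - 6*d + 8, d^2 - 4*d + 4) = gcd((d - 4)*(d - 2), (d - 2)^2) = d - 2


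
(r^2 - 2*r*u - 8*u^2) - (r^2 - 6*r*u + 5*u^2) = 4*r*u - 13*u^2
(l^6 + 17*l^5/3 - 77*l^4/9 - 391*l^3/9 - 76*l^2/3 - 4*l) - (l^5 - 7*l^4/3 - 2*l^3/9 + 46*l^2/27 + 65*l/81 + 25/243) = l^6 + 14*l^5/3 - 56*l^4/9 - 389*l^3/9 - 730*l^2/27 - 389*l/81 - 25/243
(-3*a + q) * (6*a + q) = -18*a^2 + 3*a*q + q^2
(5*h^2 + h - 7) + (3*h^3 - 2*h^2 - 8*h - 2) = 3*h^3 + 3*h^2 - 7*h - 9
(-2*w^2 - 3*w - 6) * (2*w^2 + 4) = -4*w^4 - 6*w^3 - 20*w^2 - 12*w - 24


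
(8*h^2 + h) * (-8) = -64*h^2 - 8*h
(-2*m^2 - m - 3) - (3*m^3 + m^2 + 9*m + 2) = -3*m^3 - 3*m^2 - 10*m - 5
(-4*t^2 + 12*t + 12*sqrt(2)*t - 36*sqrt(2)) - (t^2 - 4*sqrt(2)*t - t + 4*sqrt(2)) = -5*t^2 + 13*t + 16*sqrt(2)*t - 40*sqrt(2)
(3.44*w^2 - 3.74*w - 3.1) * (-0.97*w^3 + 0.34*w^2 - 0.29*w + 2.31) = -3.3368*w^5 + 4.7974*w^4 + 0.7378*w^3 + 7.977*w^2 - 7.7404*w - 7.161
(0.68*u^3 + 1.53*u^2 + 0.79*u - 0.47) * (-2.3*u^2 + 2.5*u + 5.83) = -1.564*u^5 - 1.819*u^4 + 5.9724*u^3 + 11.9759*u^2 + 3.4307*u - 2.7401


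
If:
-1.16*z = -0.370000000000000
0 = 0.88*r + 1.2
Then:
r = -1.36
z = 0.32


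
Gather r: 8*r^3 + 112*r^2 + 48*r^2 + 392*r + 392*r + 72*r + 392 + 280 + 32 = 8*r^3 + 160*r^2 + 856*r + 704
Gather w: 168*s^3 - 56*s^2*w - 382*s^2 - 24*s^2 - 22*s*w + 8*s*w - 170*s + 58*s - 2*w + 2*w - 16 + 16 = 168*s^3 - 406*s^2 - 112*s + w*(-56*s^2 - 14*s)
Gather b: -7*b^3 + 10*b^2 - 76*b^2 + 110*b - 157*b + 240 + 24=-7*b^3 - 66*b^2 - 47*b + 264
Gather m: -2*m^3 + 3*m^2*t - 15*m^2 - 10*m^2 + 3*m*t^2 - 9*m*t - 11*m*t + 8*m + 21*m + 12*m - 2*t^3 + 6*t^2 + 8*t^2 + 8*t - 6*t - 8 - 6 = -2*m^3 + m^2*(3*t - 25) + m*(3*t^2 - 20*t + 41) - 2*t^3 + 14*t^2 + 2*t - 14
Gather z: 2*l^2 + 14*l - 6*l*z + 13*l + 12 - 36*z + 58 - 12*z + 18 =2*l^2 + 27*l + z*(-6*l - 48) + 88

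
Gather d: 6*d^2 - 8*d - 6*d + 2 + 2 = 6*d^2 - 14*d + 4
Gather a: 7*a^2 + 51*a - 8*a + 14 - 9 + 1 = 7*a^2 + 43*a + 6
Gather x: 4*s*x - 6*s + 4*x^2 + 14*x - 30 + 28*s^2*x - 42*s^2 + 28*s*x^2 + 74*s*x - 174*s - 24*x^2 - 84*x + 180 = -42*s^2 - 180*s + x^2*(28*s - 20) + x*(28*s^2 + 78*s - 70) + 150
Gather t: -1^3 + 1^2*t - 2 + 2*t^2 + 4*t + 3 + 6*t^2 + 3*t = 8*t^2 + 8*t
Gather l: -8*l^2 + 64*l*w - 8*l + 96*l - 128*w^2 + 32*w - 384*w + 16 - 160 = -8*l^2 + l*(64*w + 88) - 128*w^2 - 352*w - 144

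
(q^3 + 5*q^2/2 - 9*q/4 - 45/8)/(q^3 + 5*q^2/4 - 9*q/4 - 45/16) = 2*(2*q + 5)/(4*q + 5)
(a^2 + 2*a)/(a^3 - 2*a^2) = (a + 2)/(a*(a - 2))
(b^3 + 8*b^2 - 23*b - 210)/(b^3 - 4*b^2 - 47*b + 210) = (b + 6)/(b - 6)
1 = 1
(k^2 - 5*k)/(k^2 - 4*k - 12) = k*(5 - k)/(-k^2 + 4*k + 12)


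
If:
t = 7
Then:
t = 7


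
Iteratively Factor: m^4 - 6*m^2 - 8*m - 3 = (m + 1)*(m^3 - m^2 - 5*m - 3) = (m + 1)^2*(m^2 - 2*m - 3) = (m - 3)*(m + 1)^2*(m + 1)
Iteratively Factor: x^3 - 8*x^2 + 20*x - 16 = (x - 2)*(x^2 - 6*x + 8) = (x - 4)*(x - 2)*(x - 2)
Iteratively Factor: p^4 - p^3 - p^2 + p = (p - 1)*(p^3 - p) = (p - 1)^2*(p^2 + p) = (p - 1)^2*(p + 1)*(p)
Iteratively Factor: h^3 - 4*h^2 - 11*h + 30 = (h - 2)*(h^2 - 2*h - 15) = (h - 5)*(h - 2)*(h + 3)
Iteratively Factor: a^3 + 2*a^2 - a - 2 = (a - 1)*(a^2 + 3*a + 2) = (a - 1)*(a + 1)*(a + 2)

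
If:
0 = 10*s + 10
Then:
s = -1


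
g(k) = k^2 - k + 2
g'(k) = 2*k - 1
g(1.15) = 2.17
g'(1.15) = 1.30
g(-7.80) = 70.64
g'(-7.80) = -16.60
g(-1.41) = 5.40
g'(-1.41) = -3.82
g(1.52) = 2.79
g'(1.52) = 2.04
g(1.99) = 3.97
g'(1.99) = 2.98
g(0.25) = 1.81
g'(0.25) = -0.50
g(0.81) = 1.85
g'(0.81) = 0.62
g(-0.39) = 2.54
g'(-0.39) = -1.78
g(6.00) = 32.00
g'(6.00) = 11.00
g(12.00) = 134.00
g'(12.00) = 23.00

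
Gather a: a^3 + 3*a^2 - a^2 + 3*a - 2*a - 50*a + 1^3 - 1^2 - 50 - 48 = a^3 + 2*a^2 - 49*a - 98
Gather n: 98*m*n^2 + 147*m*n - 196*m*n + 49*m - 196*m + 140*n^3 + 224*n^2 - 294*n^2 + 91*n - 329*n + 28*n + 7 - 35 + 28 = -147*m + 140*n^3 + n^2*(98*m - 70) + n*(-49*m - 210)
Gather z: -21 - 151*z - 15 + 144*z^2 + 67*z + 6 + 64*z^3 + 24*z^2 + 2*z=64*z^3 + 168*z^2 - 82*z - 30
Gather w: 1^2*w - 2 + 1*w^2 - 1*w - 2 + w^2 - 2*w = 2*w^2 - 2*w - 4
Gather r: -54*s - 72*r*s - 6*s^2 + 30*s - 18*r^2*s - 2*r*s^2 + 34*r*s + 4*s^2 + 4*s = -18*r^2*s + r*(-2*s^2 - 38*s) - 2*s^2 - 20*s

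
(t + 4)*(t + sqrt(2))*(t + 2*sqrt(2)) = t^3 + 4*t^2 + 3*sqrt(2)*t^2 + 4*t + 12*sqrt(2)*t + 16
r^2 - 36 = (r - 6)*(r + 6)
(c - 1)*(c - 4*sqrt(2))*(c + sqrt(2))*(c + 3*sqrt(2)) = c^4 - c^3 - 26*c^2 - 24*sqrt(2)*c + 26*c + 24*sqrt(2)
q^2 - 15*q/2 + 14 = (q - 4)*(q - 7/2)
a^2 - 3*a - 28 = (a - 7)*(a + 4)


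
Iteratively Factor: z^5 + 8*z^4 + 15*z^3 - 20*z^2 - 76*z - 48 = (z - 2)*(z^4 + 10*z^3 + 35*z^2 + 50*z + 24) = (z - 2)*(z + 1)*(z^3 + 9*z^2 + 26*z + 24) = (z - 2)*(z + 1)*(z + 3)*(z^2 + 6*z + 8) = (z - 2)*(z + 1)*(z + 3)*(z + 4)*(z + 2)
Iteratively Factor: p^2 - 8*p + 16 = (p - 4)*(p - 4)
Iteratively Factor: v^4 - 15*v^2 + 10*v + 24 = (v - 2)*(v^3 + 2*v^2 - 11*v - 12) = (v - 3)*(v - 2)*(v^2 + 5*v + 4) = (v - 3)*(v - 2)*(v + 1)*(v + 4)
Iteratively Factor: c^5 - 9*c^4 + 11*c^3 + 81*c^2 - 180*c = (c + 3)*(c^4 - 12*c^3 + 47*c^2 - 60*c) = (c - 5)*(c + 3)*(c^3 - 7*c^2 + 12*c) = c*(c - 5)*(c + 3)*(c^2 - 7*c + 12) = c*(c - 5)*(c - 3)*(c + 3)*(c - 4)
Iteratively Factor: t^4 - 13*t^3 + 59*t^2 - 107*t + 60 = (t - 4)*(t^3 - 9*t^2 + 23*t - 15) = (t - 4)*(t - 1)*(t^2 - 8*t + 15) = (t - 5)*(t - 4)*(t - 1)*(t - 3)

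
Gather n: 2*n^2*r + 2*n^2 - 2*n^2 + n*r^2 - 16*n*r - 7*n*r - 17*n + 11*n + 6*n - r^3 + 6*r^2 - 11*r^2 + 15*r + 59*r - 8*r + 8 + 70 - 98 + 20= 2*n^2*r + n*(r^2 - 23*r) - r^3 - 5*r^2 + 66*r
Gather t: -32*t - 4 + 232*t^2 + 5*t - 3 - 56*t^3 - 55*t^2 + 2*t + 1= -56*t^3 + 177*t^2 - 25*t - 6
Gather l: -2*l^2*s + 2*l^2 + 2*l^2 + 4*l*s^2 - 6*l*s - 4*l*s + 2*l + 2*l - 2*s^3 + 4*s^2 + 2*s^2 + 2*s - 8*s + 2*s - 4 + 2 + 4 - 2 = l^2*(4 - 2*s) + l*(4*s^2 - 10*s + 4) - 2*s^3 + 6*s^2 - 4*s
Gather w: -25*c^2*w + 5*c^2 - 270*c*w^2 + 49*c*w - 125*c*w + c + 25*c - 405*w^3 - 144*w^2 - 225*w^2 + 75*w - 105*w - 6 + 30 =5*c^2 + 26*c - 405*w^3 + w^2*(-270*c - 369) + w*(-25*c^2 - 76*c - 30) + 24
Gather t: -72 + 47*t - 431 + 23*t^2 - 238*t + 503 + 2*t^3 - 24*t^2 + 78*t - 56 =2*t^3 - t^2 - 113*t - 56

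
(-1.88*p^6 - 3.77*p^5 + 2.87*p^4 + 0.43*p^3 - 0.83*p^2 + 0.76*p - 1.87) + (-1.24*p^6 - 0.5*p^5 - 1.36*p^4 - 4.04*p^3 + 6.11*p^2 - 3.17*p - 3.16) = -3.12*p^6 - 4.27*p^5 + 1.51*p^4 - 3.61*p^3 + 5.28*p^2 - 2.41*p - 5.03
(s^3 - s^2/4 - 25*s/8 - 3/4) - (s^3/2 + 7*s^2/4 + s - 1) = s^3/2 - 2*s^2 - 33*s/8 + 1/4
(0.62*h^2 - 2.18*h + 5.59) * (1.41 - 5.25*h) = -3.255*h^3 + 12.3192*h^2 - 32.4213*h + 7.8819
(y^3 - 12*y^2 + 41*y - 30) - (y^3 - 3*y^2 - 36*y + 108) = -9*y^2 + 77*y - 138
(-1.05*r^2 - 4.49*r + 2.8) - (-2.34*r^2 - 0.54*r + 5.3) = 1.29*r^2 - 3.95*r - 2.5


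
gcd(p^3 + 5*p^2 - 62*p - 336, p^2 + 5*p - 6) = p + 6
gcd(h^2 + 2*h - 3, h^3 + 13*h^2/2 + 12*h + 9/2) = h + 3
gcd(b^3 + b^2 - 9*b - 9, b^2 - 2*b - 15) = b + 3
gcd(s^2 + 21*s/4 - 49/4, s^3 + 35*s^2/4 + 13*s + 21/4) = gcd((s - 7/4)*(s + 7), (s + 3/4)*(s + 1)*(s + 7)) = s + 7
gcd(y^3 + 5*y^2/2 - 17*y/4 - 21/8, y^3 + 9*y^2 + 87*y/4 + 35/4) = y^2 + 4*y + 7/4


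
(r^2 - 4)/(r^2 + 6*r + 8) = (r - 2)/(r + 4)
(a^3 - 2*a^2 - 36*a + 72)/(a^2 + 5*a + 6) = (a^3 - 2*a^2 - 36*a + 72)/(a^2 + 5*a + 6)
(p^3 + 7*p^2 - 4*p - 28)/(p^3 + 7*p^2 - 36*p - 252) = (p^2 - 4)/(p^2 - 36)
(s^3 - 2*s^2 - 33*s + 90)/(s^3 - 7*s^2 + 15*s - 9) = (s^2 + s - 30)/(s^2 - 4*s + 3)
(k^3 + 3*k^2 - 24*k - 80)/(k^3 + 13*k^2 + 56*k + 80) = (k - 5)/(k + 5)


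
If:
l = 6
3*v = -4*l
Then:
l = 6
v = -8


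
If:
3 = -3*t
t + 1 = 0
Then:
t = -1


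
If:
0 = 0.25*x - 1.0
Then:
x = 4.00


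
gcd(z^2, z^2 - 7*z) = z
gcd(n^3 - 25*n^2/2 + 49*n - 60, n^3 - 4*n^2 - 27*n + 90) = n - 6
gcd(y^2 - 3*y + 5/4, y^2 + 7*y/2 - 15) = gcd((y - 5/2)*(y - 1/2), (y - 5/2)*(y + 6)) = y - 5/2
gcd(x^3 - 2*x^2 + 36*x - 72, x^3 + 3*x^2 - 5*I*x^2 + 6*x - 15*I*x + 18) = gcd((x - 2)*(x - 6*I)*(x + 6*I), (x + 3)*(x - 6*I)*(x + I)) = x - 6*I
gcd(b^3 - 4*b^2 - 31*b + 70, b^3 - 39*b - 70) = b^2 - 2*b - 35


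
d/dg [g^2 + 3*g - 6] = 2*g + 3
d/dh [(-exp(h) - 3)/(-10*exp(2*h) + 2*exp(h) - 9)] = (-2*(exp(h) + 3)*(10*exp(h) - 1) + 10*exp(2*h) - 2*exp(h) + 9)*exp(h)/(10*exp(2*h) - 2*exp(h) + 9)^2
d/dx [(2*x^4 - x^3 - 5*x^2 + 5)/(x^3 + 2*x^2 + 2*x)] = (2*x^6 + 8*x^5 + 15*x^4 - 4*x^3 - 25*x^2 - 20*x - 10)/(x^2*(x^4 + 4*x^3 + 8*x^2 + 8*x + 4))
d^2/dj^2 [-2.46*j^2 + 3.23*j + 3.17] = -4.92000000000000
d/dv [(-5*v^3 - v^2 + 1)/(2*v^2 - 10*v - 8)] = (-5*v^4 + 50*v^3 + 65*v^2 + 6*v + 5)/(2*(v^4 - 10*v^3 + 17*v^2 + 40*v + 16))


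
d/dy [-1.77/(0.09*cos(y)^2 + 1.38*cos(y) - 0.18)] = -(0.3186*cos(y) + 2.4426)*sin(y)/(0.09*cos(y)^2 + 1.38*cos(y) - 0.18)^2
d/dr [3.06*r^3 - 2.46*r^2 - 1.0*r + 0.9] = 9.18*r^2 - 4.92*r - 1.0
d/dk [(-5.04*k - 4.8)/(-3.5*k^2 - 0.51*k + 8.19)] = (17.64*k^2 + 2.5704*k - (5.04*k + 4.8)*(7.0*k + 0.51) - 41.2776)/(3.5*k^2 + 0.51*k - 8.19)^2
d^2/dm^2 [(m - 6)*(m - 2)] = 2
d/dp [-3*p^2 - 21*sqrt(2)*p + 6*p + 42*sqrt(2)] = -6*p - 21*sqrt(2) + 6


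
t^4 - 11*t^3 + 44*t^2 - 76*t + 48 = (t - 4)*(t - 3)*(t - 2)^2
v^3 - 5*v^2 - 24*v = v*(v - 8)*(v + 3)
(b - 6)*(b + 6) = b^2 - 36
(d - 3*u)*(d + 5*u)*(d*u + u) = d^3*u + 2*d^2*u^2 + d^2*u - 15*d*u^3 + 2*d*u^2 - 15*u^3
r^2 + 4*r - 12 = (r - 2)*(r + 6)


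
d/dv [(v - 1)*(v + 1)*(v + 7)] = 3*v^2 + 14*v - 1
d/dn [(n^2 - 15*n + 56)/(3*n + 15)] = (n^2 + 10*n - 131)/(3*(n^2 + 10*n + 25))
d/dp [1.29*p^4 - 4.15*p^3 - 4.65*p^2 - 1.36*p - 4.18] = 5.16*p^3 - 12.45*p^2 - 9.3*p - 1.36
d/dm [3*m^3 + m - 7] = 9*m^2 + 1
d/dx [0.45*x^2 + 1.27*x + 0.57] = 0.9*x + 1.27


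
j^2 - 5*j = j*(j - 5)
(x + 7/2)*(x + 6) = x^2 + 19*x/2 + 21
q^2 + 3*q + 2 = (q + 1)*(q + 2)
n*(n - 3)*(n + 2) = n^3 - n^2 - 6*n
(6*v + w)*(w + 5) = 6*v*w + 30*v + w^2 + 5*w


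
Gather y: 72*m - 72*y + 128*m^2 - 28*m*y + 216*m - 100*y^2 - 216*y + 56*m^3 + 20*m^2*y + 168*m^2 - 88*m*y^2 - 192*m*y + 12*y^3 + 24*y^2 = 56*m^3 + 296*m^2 + 288*m + 12*y^3 + y^2*(-88*m - 76) + y*(20*m^2 - 220*m - 288)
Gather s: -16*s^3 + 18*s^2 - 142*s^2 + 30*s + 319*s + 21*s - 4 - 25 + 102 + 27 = -16*s^3 - 124*s^2 + 370*s + 100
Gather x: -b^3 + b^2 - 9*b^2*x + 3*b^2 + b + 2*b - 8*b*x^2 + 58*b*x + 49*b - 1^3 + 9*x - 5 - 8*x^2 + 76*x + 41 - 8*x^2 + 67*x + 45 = -b^3 + 4*b^2 + 52*b + x^2*(-8*b - 16) + x*(-9*b^2 + 58*b + 152) + 80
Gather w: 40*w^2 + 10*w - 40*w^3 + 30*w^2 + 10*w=-40*w^3 + 70*w^2 + 20*w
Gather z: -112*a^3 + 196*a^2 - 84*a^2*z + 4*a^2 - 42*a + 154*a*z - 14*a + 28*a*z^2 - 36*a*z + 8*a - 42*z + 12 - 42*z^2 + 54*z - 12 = -112*a^3 + 200*a^2 - 48*a + z^2*(28*a - 42) + z*(-84*a^2 + 118*a + 12)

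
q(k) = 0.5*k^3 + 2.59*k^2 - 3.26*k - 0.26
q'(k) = 1.5*k^2 + 5.18*k - 3.26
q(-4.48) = 21.37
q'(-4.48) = 3.64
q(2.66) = 18.80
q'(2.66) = 21.13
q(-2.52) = 16.40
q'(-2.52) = -6.79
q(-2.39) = 15.50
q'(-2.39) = -7.07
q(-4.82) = 19.64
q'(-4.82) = 6.62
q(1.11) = -0.00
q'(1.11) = 4.34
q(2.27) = 11.53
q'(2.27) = 16.23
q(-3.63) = 21.79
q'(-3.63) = -2.30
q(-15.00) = -1056.11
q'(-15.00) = 256.54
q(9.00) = 544.69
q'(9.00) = 164.86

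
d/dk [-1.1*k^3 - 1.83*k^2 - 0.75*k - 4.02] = -3.3*k^2 - 3.66*k - 0.75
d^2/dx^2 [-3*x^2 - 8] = -6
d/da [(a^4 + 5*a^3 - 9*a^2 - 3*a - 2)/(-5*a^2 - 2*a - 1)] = (-10*a^5 - 31*a^4 - 24*a^3 - 12*a^2 - 2*a - 1)/(25*a^4 + 20*a^3 + 14*a^2 + 4*a + 1)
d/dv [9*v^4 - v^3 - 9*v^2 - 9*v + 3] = 36*v^3 - 3*v^2 - 18*v - 9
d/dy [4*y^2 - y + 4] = 8*y - 1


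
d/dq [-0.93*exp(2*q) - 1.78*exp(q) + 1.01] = (-1.86*exp(q) - 1.78)*exp(q)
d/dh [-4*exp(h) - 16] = -4*exp(h)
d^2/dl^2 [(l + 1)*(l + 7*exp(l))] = 7*l*exp(l) + 21*exp(l) + 2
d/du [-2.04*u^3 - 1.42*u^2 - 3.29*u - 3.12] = -6.12*u^2 - 2.84*u - 3.29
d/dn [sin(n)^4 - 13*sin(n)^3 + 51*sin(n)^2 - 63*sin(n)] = (4*sin(n)^3 - 39*sin(n)^2 + 102*sin(n) - 63)*cos(n)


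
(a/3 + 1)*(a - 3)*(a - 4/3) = a^3/3 - 4*a^2/9 - 3*a + 4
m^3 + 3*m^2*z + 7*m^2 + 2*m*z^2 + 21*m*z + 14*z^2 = (m + 7)*(m + z)*(m + 2*z)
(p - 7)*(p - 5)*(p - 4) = p^3 - 16*p^2 + 83*p - 140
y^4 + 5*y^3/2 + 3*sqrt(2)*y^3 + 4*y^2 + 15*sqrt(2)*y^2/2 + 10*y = y*(y + 5/2)*(y + sqrt(2))*(y + 2*sqrt(2))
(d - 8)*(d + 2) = d^2 - 6*d - 16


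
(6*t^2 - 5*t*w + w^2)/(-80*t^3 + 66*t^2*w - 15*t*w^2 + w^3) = (-3*t + w)/(40*t^2 - 13*t*w + w^2)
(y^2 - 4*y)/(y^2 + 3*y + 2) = y*(y - 4)/(y^2 + 3*y + 2)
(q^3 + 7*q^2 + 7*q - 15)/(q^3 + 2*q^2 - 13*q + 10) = (q + 3)/(q - 2)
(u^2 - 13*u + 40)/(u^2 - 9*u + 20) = (u - 8)/(u - 4)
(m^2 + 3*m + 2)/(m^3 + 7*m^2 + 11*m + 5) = (m + 2)/(m^2 + 6*m + 5)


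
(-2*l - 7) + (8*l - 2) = 6*l - 9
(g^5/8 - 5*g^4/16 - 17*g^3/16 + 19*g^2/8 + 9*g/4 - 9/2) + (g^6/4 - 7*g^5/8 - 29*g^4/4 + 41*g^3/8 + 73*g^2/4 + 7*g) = g^6/4 - 3*g^5/4 - 121*g^4/16 + 65*g^3/16 + 165*g^2/8 + 37*g/4 - 9/2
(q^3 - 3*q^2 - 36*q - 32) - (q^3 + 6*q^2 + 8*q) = -9*q^2 - 44*q - 32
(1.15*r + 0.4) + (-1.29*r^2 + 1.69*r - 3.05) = -1.29*r^2 + 2.84*r - 2.65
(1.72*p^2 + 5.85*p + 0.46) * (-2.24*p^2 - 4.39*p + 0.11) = -3.8528*p^4 - 20.6548*p^3 - 26.5227*p^2 - 1.3759*p + 0.0506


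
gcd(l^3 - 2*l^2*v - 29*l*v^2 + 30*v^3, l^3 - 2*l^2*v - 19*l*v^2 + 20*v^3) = -l + v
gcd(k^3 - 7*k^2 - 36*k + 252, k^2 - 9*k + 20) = 1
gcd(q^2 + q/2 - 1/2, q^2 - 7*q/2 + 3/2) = q - 1/2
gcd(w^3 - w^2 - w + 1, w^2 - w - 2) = w + 1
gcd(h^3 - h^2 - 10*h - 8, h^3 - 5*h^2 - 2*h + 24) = h^2 - 2*h - 8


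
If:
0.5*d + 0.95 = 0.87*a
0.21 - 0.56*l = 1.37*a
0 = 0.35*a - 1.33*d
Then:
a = 1.29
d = 0.34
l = -2.77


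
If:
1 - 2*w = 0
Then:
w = 1/2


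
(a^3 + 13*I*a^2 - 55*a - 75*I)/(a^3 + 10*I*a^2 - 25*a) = (a + 3*I)/a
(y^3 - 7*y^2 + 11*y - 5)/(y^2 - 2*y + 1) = y - 5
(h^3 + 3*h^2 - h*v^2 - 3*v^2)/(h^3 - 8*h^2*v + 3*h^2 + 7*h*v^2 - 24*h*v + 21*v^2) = (-h - v)/(-h + 7*v)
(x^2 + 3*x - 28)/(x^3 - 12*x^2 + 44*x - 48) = (x + 7)/(x^2 - 8*x + 12)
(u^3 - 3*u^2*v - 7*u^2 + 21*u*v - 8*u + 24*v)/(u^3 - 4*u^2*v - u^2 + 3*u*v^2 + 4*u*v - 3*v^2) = (u^2 - 7*u - 8)/(u^2 - u*v - u + v)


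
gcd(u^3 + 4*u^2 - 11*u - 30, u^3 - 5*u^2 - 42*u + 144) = u - 3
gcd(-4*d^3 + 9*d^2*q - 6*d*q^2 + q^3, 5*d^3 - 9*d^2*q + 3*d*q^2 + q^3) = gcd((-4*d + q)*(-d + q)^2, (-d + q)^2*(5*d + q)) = d^2 - 2*d*q + q^2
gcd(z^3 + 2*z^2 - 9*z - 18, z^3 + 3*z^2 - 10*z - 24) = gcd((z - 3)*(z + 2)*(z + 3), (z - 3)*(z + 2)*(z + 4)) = z^2 - z - 6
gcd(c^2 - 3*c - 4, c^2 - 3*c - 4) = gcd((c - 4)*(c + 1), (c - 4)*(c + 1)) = c^2 - 3*c - 4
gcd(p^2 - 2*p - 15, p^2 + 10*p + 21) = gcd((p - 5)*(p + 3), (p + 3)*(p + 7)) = p + 3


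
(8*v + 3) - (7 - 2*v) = 10*v - 4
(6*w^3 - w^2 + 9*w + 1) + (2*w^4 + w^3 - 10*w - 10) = 2*w^4 + 7*w^3 - w^2 - w - 9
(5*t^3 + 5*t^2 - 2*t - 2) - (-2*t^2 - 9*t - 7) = 5*t^3 + 7*t^2 + 7*t + 5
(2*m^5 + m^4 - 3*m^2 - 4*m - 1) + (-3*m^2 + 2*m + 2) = 2*m^5 + m^4 - 6*m^2 - 2*m + 1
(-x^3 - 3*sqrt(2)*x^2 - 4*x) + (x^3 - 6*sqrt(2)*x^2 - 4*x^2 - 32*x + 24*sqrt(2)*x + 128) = -9*sqrt(2)*x^2 - 4*x^2 - 36*x + 24*sqrt(2)*x + 128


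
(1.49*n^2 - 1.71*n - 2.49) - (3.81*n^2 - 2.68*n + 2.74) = -2.32*n^2 + 0.97*n - 5.23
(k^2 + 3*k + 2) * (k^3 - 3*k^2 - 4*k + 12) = k^5 - 11*k^3 - 6*k^2 + 28*k + 24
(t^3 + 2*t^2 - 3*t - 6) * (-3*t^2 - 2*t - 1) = -3*t^5 - 8*t^4 + 4*t^3 + 22*t^2 + 15*t + 6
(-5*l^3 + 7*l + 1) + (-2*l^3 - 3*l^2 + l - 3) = -7*l^3 - 3*l^2 + 8*l - 2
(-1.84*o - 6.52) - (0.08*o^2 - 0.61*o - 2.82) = -0.08*o^2 - 1.23*o - 3.7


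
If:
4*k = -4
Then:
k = -1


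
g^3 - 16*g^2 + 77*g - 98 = (g - 7)^2*(g - 2)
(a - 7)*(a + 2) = a^2 - 5*a - 14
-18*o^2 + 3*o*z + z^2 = (-3*o + z)*(6*o + z)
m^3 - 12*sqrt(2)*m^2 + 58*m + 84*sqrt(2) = (m - 7*sqrt(2))*(m - 6*sqrt(2))*(m + sqrt(2))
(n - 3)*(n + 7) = n^2 + 4*n - 21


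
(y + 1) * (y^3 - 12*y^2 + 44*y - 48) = y^4 - 11*y^3 + 32*y^2 - 4*y - 48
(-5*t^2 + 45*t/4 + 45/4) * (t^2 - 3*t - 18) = -5*t^4 + 105*t^3/4 + 135*t^2/2 - 945*t/4 - 405/2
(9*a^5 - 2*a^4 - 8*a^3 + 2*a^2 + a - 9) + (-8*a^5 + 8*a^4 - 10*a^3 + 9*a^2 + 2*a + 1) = a^5 + 6*a^4 - 18*a^3 + 11*a^2 + 3*a - 8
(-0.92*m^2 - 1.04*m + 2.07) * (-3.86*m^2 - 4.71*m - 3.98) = 3.5512*m^4 + 8.3476*m^3 + 0.569800000000002*m^2 - 5.6105*m - 8.2386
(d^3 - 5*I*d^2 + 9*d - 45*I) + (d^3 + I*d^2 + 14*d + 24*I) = 2*d^3 - 4*I*d^2 + 23*d - 21*I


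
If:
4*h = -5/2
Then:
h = -5/8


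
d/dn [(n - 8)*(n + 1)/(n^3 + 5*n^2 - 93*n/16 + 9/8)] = 16*(-16*n^4 + 224*n^3 + 851*n^2 + 1316*n - 870)/(256*n^6 + 2560*n^5 + 3424*n^4 - 14304*n^3 + 11529*n^2 - 3348*n + 324)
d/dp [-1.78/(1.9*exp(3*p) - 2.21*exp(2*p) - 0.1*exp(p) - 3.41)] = (10.146*exp(2*p) - 7.8676*exp(p) - 0.178)*exp(p)/(-1.9*exp(3*p) + 2.21*exp(2*p) + 0.1*exp(p) + 3.41)^2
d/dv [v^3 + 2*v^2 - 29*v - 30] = 3*v^2 + 4*v - 29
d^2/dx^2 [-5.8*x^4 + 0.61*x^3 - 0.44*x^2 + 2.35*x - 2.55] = -69.6*x^2 + 3.66*x - 0.88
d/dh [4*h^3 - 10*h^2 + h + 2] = 12*h^2 - 20*h + 1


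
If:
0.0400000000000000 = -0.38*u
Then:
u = -0.11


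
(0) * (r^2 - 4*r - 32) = 0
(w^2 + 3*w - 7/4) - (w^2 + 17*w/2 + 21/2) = -11*w/2 - 49/4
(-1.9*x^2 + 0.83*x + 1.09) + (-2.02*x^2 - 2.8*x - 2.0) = -3.92*x^2 - 1.97*x - 0.91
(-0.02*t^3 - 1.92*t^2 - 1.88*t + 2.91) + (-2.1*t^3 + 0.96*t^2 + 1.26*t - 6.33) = -2.12*t^3 - 0.96*t^2 - 0.62*t - 3.42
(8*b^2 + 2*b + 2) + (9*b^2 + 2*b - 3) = 17*b^2 + 4*b - 1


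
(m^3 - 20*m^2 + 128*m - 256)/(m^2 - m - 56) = (m^2 - 12*m + 32)/(m + 7)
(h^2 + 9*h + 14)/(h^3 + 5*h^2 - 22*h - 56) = 1/(h - 4)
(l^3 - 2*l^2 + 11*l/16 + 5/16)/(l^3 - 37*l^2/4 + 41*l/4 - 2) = (16*l^2 - 16*l - 5)/(4*(4*l^2 - 33*l + 8))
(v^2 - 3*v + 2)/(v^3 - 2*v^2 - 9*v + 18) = (v - 1)/(v^2 - 9)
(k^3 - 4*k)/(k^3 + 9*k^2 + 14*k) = (k - 2)/(k + 7)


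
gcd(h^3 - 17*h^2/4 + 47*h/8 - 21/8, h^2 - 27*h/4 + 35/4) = h - 7/4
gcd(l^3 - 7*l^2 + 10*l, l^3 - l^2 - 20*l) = l^2 - 5*l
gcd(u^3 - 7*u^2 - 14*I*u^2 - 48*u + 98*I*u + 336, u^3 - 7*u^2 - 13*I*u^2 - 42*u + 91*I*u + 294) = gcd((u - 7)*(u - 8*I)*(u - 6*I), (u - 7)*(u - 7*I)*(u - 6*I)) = u^2 + u*(-7 - 6*I) + 42*I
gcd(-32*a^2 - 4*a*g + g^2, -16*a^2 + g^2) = 4*a + g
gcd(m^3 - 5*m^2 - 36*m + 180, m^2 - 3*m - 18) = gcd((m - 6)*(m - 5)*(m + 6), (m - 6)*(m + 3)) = m - 6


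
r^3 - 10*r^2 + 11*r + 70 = (r - 7)*(r - 5)*(r + 2)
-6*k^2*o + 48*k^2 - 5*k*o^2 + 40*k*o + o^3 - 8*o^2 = (-6*k + o)*(k + o)*(o - 8)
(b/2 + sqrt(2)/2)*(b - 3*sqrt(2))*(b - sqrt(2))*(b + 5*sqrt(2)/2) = b^4/2 - sqrt(2)*b^3/4 - 17*b^2/2 + sqrt(2)*b/2 + 15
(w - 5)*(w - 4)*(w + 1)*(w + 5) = w^4 - 3*w^3 - 29*w^2 + 75*w + 100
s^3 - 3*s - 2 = (s - 2)*(s + 1)^2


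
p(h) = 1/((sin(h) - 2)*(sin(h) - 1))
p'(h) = -cos(h)/((sin(h) - 2)*(sin(h) - 1)^2) - cos(h)/((sin(h) - 2)^2*(sin(h) - 1))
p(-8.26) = 0.18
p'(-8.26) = -0.06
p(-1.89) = 0.17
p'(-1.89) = -0.05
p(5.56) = 0.23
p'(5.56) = 0.17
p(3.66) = 0.27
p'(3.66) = -0.25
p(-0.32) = 0.33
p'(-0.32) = 0.37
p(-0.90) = 0.20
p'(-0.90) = 0.12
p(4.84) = 0.17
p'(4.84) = 0.02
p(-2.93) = 0.37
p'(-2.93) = -0.47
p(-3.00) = 0.41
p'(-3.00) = -0.54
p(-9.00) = 0.29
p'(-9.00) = -0.30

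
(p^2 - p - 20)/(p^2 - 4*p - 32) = (p - 5)/(p - 8)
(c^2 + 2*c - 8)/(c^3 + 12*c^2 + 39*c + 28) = (c - 2)/(c^2 + 8*c + 7)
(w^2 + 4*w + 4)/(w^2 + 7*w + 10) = (w + 2)/(w + 5)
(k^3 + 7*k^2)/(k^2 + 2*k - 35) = k^2/(k - 5)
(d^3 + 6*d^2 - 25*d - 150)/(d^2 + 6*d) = d - 25/d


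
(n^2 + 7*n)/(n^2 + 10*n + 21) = n/(n + 3)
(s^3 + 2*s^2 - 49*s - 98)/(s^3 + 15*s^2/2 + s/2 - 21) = 2*(s - 7)/(2*s - 3)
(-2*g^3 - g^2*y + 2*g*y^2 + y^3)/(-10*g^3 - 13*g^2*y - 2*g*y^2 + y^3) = (-g + y)/(-5*g + y)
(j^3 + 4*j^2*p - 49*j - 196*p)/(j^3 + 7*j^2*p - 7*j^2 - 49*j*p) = (j^2 + 4*j*p + 7*j + 28*p)/(j*(j + 7*p))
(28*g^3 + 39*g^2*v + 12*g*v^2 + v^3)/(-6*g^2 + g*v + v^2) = (28*g^3 + 39*g^2*v + 12*g*v^2 + v^3)/(-6*g^2 + g*v + v^2)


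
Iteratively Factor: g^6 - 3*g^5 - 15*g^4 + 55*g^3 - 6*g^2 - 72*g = (g + 1)*(g^5 - 4*g^4 - 11*g^3 + 66*g^2 - 72*g) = (g - 3)*(g + 1)*(g^4 - g^3 - 14*g^2 + 24*g) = (g - 3)^2*(g + 1)*(g^3 + 2*g^2 - 8*g) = (g - 3)^2*(g - 2)*(g + 1)*(g^2 + 4*g) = g*(g - 3)^2*(g - 2)*(g + 1)*(g + 4)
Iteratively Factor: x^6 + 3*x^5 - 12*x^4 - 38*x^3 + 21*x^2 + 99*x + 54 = (x + 1)*(x^5 + 2*x^4 - 14*x^3 - 24*x^2 + 45*x + 54) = (x - 2)*(x + 1)*(x^4 + 4*x^3 - 6*x^2 - 36*x - 27) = (x - 2)*(x + 1)^2*(x^3 + 3*x^2 - 9*x - 27) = (x - 2)*(x + 1)^2*(x + 3)*(x^2 - 9) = (x - 2)*(x + 1)^2*(x + 3)^2*(x - 3)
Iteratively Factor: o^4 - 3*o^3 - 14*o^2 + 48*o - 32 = (o + 4)*(o^3 - 7*o^2 + 14*o - 8) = (o - 2)*(o + 4)*(o^2 - 5*o + 4) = (o - 4)*(o - 2)*(o + 4)*(o - 1)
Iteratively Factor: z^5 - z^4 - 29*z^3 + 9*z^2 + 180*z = (z + 3)*(z^4 - 4*z^3 - 17*z^2 + 60*z) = (z - 5)*(z + 3)*(z^3 + z^2 - 12*z) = z*(z - 5)*(z + 3)*(z^2 + z - 12) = z*(z - 5)*(z - 3)*(z + 3)*(z + 4)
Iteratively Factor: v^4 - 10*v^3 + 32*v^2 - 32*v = (v - 4)*(v^3 - 6*v^2 + 8*v) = (v - 4)*(v - 2)*(v^2 - 4*v) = v*(v - 4)*(v - 2)*(v - 4)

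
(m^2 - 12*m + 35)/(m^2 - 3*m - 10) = (m - 7)/(m + 2)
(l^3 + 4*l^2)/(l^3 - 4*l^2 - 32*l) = l/(l - 8)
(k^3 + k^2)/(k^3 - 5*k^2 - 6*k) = k/(k - 6)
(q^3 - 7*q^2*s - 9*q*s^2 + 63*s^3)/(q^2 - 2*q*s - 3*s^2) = (q^2 - 4*q*s - 21*s^2)/(q + s)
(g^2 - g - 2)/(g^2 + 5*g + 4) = (g - 2)/(g + 4)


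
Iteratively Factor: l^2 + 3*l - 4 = (l + 4)*(l - 1)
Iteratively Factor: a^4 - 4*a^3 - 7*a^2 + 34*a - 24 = (a + 3)*(a^3 - 7*a^2 + 14*a - 8) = (a - 4)*(a + 3)*(a^2 - 3*a + 2) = (a - 4)*(a - 1)*(a + 3)*(a - 2)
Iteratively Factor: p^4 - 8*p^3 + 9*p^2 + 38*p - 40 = (p + 2)*(p^3 - 10*p^2 + 29*p - 20) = (p - 4)*(p + 2)*(p^2 - 6*p + 5) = (p - 4)*(p - 1)*(p + 2)*(p - 5)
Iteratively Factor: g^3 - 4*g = (g)*(g^2 - 4) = g*(g - 2)*(g + 2)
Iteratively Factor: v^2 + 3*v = (v + 3)*(v)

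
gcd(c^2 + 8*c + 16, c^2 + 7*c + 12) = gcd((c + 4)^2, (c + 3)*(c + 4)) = c + 4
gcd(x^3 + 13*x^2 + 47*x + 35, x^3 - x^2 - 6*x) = 1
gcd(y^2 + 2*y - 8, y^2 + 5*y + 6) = 1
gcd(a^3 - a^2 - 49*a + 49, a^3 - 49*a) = a^2 - 49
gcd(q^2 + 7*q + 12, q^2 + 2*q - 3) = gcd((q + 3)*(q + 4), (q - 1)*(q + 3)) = q + 3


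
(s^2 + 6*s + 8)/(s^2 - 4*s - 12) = (s + 4)/(s - 6)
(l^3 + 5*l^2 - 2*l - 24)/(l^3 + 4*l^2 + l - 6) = (l^2 + 2*l - 8)/(l^2 + l - 2)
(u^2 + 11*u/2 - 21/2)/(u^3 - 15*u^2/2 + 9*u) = (u + 7)/(u*(u - 6))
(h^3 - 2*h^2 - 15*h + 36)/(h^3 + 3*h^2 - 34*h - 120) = (h^2 - 6*h + 9)/(h^2 - h - 30)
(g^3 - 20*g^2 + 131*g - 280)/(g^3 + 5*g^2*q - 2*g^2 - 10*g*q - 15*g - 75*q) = (g^2 - 15*g + 56)/(g^2 + 5*g*q + 3*g + 15*q)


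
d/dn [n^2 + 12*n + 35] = 2*n + 12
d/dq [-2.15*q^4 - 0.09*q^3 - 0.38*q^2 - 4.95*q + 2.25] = -8.6*q^3 - 0.27*q^2 - 0.76*q - 4.95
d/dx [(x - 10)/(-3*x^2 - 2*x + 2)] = 3*(x^2 - 20*x - 6)/(9*x^4 + 12*x^3 - 8*x^2 - 8*x + 4)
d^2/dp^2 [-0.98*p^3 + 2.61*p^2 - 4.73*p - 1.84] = 5.22 - 5.88*p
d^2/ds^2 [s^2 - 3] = 2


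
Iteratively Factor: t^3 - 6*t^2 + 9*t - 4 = (t - 4)*(t^2 - 2*t + 1) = (t - 4)*(t - 1)*(t - 1)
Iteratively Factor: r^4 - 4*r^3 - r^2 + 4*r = (r - 4)*(r^3 - r) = (r - 4)*(r - 1)*(r^2 + r) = (r - 4)*(r - 1)*(r + 1)*(r)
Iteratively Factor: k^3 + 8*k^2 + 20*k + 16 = (k + 2)*(k^2 + 6*k + 8) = (k + 2)*(k + 4)*(k + 2)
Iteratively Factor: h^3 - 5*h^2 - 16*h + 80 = (h - 5)*(h^2 - 16) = (h - 5)*(h - 4)*(h + 4)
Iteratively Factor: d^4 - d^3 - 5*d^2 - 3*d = (d + 1)*(d^3 - 2*d^2 - 3*d) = (d - 3)*(d + 1)*(d^2 + d) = (d - 3)*(d + 1)^2*(d)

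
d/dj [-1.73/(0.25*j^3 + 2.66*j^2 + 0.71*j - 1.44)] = (1.2975*j^2 + 9.2036*j + 1.2283)/(0.25*j^3 + 2.66*j^2 + 0.71*j - 1.44)^2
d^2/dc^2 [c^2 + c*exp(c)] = c*exp(c) + 2*exp(c) + 2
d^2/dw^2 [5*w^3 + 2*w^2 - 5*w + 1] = 30*w + 4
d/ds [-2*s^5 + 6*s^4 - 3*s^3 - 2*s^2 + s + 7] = -10*s^4 + 24*s^3 - 9*s^2 - 4*s + 1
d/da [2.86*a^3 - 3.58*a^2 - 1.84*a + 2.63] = 8.58*a^2 - 7.16*a - 1.84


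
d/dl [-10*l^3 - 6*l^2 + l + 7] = -30*l^2 - 12*l + 1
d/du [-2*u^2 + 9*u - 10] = 9 - 4*u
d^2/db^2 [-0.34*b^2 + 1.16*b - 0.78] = -0.680000000000000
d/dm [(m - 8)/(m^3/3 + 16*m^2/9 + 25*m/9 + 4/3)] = 18*(-3*m^3 + 28*m^2 + 128*m + 106)/(9*m^6 + 96*m^5 + 406*m^4 + 872*m^3 + 1009*m^2 + 600*m + 144)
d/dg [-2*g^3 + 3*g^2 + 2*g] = -6*g^2 + 6*g + 2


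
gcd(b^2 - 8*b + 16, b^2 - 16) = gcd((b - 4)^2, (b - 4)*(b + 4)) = b - 4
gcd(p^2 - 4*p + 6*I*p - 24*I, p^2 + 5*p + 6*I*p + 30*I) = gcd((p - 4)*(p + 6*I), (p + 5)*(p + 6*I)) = p + 6*I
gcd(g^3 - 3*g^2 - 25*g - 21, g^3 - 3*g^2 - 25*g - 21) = g^3 - 3*g^2 - 25*g - 21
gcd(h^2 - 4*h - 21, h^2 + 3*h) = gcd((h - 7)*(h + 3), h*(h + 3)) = h + 3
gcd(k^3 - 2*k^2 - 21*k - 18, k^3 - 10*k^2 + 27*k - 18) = k - 6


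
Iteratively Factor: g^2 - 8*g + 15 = (g - 3)*(g - 5)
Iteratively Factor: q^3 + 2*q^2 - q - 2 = (q + 1)*(q^2 + q - 2) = (q + 1)*(q + 2)*(q - 1)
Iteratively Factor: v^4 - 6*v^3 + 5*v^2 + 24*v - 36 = (v - 3)*(v^3 - 3*v^2 - 4*v + 12) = (v - 3)*(v + 2)*(v^2 - 5*v + 6) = (v - 3)*(v - 2)*(v + 2)*(v - 3)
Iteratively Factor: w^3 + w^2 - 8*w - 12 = (w - 3)*(w^2 + 4*w + 4) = (w - 3)*(w + 2)*(w + 2)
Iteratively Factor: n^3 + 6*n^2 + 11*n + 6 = (n + 1)*(n^2 + 5*n + 6) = (n + 1)*(n + 2)*(n + 3)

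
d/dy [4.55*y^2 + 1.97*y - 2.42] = 9.1*y + 1.97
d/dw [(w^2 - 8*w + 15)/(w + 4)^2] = 2*(8*w - 31)/(w^3 + 12*w^2 + 48*w + 64)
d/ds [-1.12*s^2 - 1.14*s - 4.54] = -2.24*s - 1.14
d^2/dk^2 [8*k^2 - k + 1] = 16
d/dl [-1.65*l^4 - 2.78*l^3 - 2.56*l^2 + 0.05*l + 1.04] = -6.6*l^3 - 8.34*l^2 - 5.12*l + 0.05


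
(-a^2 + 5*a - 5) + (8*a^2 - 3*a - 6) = 7*a^2 + 2*a - 11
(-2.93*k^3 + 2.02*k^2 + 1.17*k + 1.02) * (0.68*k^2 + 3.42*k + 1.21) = -1.9924*k^5 - 8.647*k^4 + 4.1587*k^3 + 7.1392*k^2 + 4.9041*k + 1.2342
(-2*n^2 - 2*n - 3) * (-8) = 16*n^2 + 16*n + 24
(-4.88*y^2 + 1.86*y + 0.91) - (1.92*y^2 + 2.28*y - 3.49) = -6.8*y^2 - 0.42*y + 4.4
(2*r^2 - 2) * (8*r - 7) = 16*r^3 - 14*r^2 - 16*r + 14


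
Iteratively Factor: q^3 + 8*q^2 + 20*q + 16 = (q + 4)*(q^2 + 4*q + 4) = (q + 2)*(q + 4)*(q + 2)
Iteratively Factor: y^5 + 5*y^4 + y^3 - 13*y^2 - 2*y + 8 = (y - 1)*(y^4 + 6*y^3 + 7*y^2 - 6*y - 8) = (y - 1)*(y + 4)*(y^3 + 2*y^2 - y - 2) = (y - 1)*(y + 2)*(y + 4)*(y^2 - 1) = (y - 1)*(y + 1)*(y + 2)*(y + 4)*(y - 1)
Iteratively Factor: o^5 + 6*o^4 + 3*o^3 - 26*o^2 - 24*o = (o + 4)*(o^4 + 2*o^3 - 5*o^2 - 6*o) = (o + 1)*(o + 4)*(o^3 + o^2 - 6*o) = o*(o + 1)*(o + 4)*(o^2 + o - 6) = o*(o - 2)*(o + 1)*(o + 4)*(o + 3)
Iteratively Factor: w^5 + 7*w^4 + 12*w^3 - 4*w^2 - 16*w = (w + 2)*(w^4 + 5*w^3 + 2*w^2 - 8*w) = (w - 1)*(w + 2)*(w^3 + 6*w^2 + 8*w) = (w - 1)*(w + 2)*(w + 4)*(w^2 + 2*w) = w*(w - 1)*(w + 2)*(w + 4)*(w + 2)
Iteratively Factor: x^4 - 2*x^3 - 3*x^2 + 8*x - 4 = (x + 2)*(x^3 - 4*x^2 + 5*x - 2) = (x - 2)*(x + 2)*(x^2 - 2*x + 1) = (x - 2)*(x - 1)*(x + 2)*(x - 1)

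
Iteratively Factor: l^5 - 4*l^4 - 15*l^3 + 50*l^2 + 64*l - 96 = (l + 3)*(l^4 - 7*l^3 + 6*l^2 + 32*l - 32) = (l - 4)*(l + 3)*(l^3 - 3*l^2 - 6*l + 8) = (l - 4)*(l + 2)*(l + 3)*(l^2 - 5*l + 4) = (l - 4)*(l - 1)*(l + 2)*(l + 3)*(l - 4)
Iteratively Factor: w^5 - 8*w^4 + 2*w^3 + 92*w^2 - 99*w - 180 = (w + 3)*(w^4 - 11*w^3 + 35*w^2 - 13*w - 60) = (w - 3)*(w + 3)*(w^3 - 8*w^2 + 11*w + 20) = (w - 4)*(w - 3)*(w + 3)*(w^2 - 4*w - 5) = (w - 4)*(w - 3)*(w + 1)*(w + 3)*(w - 5)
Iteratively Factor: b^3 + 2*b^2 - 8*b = (b + 4)*(b^2 - 2*b) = b*(b + 4)*(b - 2)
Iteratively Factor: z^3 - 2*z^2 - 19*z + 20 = (z - 5)*(z^2 + 3*z - 4) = (z - 5)*(z - 1)*(z + 4)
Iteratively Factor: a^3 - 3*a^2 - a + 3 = (a + 1)*(a^2 - 4*a + 3) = (a - 1)*(a + 1)*(a - 3)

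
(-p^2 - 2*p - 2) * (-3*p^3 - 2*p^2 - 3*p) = 3*p^5 + 8*p^4 + 13*p^3 + 10*p^2 + 6*p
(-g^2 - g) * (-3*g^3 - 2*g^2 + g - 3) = 3*g^5 + 5*g^4 + g^3 + 2*g^2 + 3*g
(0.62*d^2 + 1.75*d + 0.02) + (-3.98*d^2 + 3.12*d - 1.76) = -3.36*d^2 + 4.87*d - 1.74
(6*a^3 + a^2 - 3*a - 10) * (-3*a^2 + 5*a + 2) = -18*a^5 + 27*a^4 + 26*a^3 + 17*a^2 - 56*a - 20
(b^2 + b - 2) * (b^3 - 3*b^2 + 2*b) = b^5 - 2*b^4 - 3*b^3 + 8*b^2 - 4*b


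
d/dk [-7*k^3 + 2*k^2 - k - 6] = -21*k^2 + 4*k - 1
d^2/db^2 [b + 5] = 0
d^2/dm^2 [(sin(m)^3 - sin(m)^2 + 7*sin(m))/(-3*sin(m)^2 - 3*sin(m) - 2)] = (9*sin(m)^7 + 27*sin(m)^6 + 120*sin(m)^5 + 18*sin(m)^4 - 384*sin(m)^3 - 130*sin(m)^2 + 256*sin(m) + 92)/(3*sin(m)^2 + 3*sin(m) + 2)^3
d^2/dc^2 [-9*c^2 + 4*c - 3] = -18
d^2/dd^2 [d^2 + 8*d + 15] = 2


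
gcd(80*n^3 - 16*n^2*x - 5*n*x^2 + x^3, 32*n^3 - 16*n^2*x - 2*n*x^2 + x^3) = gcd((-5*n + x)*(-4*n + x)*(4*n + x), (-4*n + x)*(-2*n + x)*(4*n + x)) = -16*n^2 + x^2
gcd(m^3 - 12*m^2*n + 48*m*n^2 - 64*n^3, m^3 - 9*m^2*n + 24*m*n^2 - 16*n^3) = m^2 - 8*m*n + 16*n^2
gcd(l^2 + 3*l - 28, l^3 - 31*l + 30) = 1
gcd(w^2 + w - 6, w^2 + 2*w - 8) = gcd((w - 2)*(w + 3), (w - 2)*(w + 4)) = w - 2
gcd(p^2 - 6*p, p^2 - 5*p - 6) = p - 6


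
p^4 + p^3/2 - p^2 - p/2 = p*(p - 1)*(p + 1/2)*(p + 1)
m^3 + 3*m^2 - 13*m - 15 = (m - 3)*(m + 1)*(m + 5)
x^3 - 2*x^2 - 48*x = x*(x - 8)*(x + 6)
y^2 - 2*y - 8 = (y - 4)*(y + 2)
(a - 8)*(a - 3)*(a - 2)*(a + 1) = a^4 - 12*a^3 + 33*a^2 - 2*a - 48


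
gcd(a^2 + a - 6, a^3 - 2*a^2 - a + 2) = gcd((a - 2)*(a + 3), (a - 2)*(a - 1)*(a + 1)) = a - 2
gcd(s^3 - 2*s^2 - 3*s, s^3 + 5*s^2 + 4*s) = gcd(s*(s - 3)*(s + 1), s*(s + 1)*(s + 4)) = s^2 + s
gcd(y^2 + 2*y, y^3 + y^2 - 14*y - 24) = y + 2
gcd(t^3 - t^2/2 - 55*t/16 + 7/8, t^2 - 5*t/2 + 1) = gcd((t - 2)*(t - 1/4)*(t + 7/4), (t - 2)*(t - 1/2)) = t - 2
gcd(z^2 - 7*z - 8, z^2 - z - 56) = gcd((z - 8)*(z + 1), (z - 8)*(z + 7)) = z - 8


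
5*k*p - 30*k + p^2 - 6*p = (5*k + p)*(p - 6)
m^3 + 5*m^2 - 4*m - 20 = (m - 2)*(m + 2)*(m + 5)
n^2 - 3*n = n*(n - 3)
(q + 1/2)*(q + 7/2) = q^2 + 4*q + 7/4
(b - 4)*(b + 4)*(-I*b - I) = -I*b^3 - I*b^2 + 16*I*b + 16*I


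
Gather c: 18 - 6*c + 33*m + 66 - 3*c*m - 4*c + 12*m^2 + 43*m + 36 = c*(-3*m - 10) + 12*m^2 + 76*m + 120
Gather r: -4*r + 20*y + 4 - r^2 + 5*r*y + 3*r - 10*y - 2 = -r^2 + r*(5*y - 1) + 10*y + 2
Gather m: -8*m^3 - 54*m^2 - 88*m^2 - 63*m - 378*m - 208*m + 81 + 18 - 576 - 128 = -8*m^3 - 142*m^2 - 649*m - 605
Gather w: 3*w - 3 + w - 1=4*w - 4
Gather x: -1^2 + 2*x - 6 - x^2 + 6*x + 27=-x^2 + 8*x + 20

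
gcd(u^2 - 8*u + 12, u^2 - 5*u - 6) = u - 6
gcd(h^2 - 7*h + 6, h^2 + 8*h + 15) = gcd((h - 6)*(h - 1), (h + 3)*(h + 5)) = 1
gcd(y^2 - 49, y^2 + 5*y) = 1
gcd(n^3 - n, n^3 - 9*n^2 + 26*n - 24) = 1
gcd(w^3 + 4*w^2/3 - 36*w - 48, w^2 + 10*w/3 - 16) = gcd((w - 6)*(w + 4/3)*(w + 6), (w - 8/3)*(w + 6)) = w + 6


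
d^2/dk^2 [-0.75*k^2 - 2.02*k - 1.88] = -1.50000000000000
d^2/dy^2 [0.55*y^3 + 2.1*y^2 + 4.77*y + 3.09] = 3.3*y + 4.2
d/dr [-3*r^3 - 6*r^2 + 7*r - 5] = -9*r^2 - 12*r + 7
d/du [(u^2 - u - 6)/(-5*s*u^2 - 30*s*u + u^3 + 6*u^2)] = (u*(1 - 2*u)*(5*s*u + 30*s - u^2 - 6*u) - (-u^2 + u + 6)*(10*s*u + 30*s - 3*u^2 - 12*u))/(u^2*(5*s*u + 30*s - u^2 - 6*u)^2)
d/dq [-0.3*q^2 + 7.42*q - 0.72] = 7.42 - 0.6*q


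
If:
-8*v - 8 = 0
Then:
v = -1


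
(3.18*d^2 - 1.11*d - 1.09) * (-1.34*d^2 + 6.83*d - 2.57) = -4.2612*d^4 + 23.2068*d^3 - 14.2933*d^2 - 4.592*d + 2.8013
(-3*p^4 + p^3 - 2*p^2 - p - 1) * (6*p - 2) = -18*p^5 + 12*p^4 - 14*p^3 - 2*p^2 - 4*p + 2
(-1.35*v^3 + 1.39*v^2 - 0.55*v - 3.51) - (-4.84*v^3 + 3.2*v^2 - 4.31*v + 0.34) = 3.49*v^3 - 1.81*v^2 + 3.76*v - 3.85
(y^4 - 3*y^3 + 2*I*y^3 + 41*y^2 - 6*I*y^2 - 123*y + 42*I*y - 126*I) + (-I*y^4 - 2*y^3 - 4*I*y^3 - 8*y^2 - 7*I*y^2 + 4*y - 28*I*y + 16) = y^4 - I*y^4 - 5*y^3 - 2*I*y^3 + 33*y^2 - 13*I*y^2 - 119*y + 14*I*y + 16 - 126*I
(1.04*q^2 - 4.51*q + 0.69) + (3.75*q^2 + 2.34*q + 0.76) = 4.79*q^2 - 2.17*q + 1.45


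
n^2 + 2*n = n*(n + 2)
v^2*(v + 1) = v^3 + v^2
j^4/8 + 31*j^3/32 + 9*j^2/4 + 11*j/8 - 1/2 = (j/4 + 1)*(j/2 + 1)*(j - 1/4)*(j + 2)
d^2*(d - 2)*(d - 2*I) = d^4 - 2*d^3 - 2*I*d^3 + 4*I*d^2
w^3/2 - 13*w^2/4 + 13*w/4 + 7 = (w/2 + 1/2)*(w - 4)*(w - 7/2)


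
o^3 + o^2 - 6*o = o*(o - 2)*(o + 3)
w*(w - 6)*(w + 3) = w^3 - 3*w^2 - 18*w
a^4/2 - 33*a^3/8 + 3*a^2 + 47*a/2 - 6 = (a/2 + 1)*(a - 6)*(a - 4)*(a - 1/4)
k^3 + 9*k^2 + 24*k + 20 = (k + 2)^2*(k + 5)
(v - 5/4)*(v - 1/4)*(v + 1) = v^3 - v^2/2 - 19*v/16 + 5/16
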